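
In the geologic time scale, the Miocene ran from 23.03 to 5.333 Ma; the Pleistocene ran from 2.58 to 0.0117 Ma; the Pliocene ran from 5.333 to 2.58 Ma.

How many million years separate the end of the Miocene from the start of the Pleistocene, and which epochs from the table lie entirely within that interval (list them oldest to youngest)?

The Miocene closes at 5.333 Ma and the Pleistocene opens at 2.58 Ma, so the interval is 5.333 − 2.58 = 2.753 Myr.
An epoch fits inside if it starts at or after 5.333 Ma and ends at or before 2.58 Ma; oldest first that gives Pliocene.

2.753 million years; Pliocene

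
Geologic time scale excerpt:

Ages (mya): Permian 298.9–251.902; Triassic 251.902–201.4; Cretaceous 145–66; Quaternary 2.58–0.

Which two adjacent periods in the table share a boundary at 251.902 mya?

The Permian ends at 251.902 mya and the Triassic begins at 251.902 mya, so they share that boundary.

Permian and Triassic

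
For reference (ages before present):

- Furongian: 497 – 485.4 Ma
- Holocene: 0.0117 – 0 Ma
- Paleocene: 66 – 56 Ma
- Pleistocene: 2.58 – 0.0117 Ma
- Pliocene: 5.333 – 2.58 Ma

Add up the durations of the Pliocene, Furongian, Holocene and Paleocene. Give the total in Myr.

Duration is start − end for each: (5.333 − 2.58) + (497 − 485.4) + (0.0117 − 0) + (66 − 56).
That is 2.753 + 11.6 + 0.0117 + 10, which totals 24.3647 million years.

24.3647 million years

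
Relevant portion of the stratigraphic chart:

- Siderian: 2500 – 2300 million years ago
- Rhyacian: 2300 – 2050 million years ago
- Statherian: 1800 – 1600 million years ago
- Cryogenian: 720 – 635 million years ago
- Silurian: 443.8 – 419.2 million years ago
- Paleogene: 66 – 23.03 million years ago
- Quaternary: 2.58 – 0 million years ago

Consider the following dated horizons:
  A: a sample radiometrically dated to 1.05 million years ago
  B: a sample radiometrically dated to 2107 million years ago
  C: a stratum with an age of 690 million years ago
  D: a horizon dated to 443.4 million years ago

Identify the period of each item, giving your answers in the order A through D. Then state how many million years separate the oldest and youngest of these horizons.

Match each age against the start–end ranges in the excerpt: A = 1.05 Ma → Quaternary (2.58–0); B = 2107 Ma → Rhyacian (2300–2050); C = 690 Ma → Cryogenian (720–635); D = 443.4 Ma → Silurian (443.8–419.2).
The largest age is 2107 Ma and the smallest is 1.05 Ma; their difference is 2105.95 Myr.

A — Quaternary; B — Rhyacian; C — Cryogenian; D — Silurian; span 2105.95 million years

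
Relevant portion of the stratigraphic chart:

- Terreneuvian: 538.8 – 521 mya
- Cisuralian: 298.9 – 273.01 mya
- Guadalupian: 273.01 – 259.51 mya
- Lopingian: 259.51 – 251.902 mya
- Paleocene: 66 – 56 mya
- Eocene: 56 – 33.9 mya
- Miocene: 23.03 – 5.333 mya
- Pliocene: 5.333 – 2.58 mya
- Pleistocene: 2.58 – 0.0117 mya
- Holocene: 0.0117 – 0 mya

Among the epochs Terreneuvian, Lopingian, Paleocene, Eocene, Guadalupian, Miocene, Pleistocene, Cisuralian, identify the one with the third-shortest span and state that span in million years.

Start − end for each: Terreneuvian 538.8 − 521 = 17.8; Lopingian 259.51 − 251.902 = 7.608; Paleocene 66 − 56 = 10; Eocene 56 − 33.9 = 22.1; Guadalupian 273.01 − 259.51 = 13.5; Miocene 23.03 − 5.333 = 17.697; Pleistocene 2.58 − 0.0117 = 2.5683; Cisuralian 298.9 − 273.01 = 25.89.
Ranking these from shortest: Pleistocene < Lopingian < Paleocene < Guadalupian < Miocene < Terreneuvian < Eocene < Cisuralian.
Position 3 in that ranking is Paleocene, which lasted 10 Myr.

Paleocene, 10 million years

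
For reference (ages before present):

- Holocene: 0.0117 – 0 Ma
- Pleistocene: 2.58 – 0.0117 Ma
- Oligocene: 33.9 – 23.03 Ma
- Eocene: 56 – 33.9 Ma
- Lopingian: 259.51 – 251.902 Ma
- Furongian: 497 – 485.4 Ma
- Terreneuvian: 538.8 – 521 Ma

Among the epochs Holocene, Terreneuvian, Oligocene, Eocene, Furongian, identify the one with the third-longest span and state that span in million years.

Furongian, 11.6 million years

Start − end for each: Holocene 0.0117 − 0 = 0.0117; Terreneuvian 538.8 − 521 = 17.8; Oligocene 33.9 − 23.03 = 10.87; Eocene 56 − 33.9 = 22.1; Furongian 497 − 485.4 = 11.6.
Ranking these from longest: Eocene > Terreneuvian > Furongian > Oligocene > Holocene.
Position 3 in that ranking is Furongian, which lasted 11.6 Myr.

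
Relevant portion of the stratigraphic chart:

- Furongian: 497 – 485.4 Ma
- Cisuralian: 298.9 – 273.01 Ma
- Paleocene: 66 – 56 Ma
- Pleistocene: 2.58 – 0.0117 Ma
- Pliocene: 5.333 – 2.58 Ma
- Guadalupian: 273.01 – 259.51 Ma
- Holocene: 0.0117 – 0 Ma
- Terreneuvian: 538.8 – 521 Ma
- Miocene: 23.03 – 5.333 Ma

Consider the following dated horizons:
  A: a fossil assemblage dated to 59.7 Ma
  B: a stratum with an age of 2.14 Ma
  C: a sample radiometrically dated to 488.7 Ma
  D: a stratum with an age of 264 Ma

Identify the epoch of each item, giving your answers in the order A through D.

A — Paleocene; B — Pleistocene; C — Furongian; D — Guadalupian

Match each age against the start–end ranges in the excerpt: A = 59.7 Ma → Paleocene (66–56); B = 2.14 Ma → Pleistocene (2.58–0.0117); C = 488.7 Ma → Furongian (497–485.4); D = 264 Ma → Guadalupian (273.01–259.51).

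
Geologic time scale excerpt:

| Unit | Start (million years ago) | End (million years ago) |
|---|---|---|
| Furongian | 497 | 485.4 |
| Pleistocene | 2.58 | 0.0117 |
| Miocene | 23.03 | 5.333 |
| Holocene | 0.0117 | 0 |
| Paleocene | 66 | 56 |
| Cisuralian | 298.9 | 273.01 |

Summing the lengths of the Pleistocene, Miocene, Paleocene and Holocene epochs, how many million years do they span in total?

Each duration: Pleistocene = 2.5683; Miocene = 17.697; Paleocene = 10; Holocene = 0.0117.
Sum: 2.5683 + 17.697 + 10 + 0.0117 = 30.277 Myr.

30.277 million years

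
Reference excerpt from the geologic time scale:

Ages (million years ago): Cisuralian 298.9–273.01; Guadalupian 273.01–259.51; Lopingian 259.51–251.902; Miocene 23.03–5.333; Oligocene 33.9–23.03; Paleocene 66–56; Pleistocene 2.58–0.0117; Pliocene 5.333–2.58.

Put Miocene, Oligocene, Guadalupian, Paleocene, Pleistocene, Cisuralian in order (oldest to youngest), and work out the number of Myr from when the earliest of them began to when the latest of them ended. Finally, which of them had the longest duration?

From the excerpt: Miocene 23.03–5.333; Oligocene 33.9–23.03; Guadalupian 273.01–259.51; Paleocene 66–56; Pleistocene 2.58–0.0117; Cisuralian 298.9–273.01 (Ma).
Larger Ma is earlier, so the oldest is Cisuralian and the youngest is Pleistocene; oldest to youngest: Cisuralian, Guadalupian, Paleocene, Oligocene, Miocene, Pleistocene.
Oldest start 298.9 minus youngest end 0.0117 gives 298.8883 Myr overall.
Individual lengths (start − end): Pleistocene 2.5683; Oligocene 10.87; Paleocene 10; Miocene 17.697; Guadalupian 13.5; Cisuralian 25.89. The largest is Cisuralian at 25.89 Myr.

Cisuralian, Guadalupian, Paleocene, Oligocene, Miocene, Pleistocene; total span 298.8883 Myr; longest is Cisuralian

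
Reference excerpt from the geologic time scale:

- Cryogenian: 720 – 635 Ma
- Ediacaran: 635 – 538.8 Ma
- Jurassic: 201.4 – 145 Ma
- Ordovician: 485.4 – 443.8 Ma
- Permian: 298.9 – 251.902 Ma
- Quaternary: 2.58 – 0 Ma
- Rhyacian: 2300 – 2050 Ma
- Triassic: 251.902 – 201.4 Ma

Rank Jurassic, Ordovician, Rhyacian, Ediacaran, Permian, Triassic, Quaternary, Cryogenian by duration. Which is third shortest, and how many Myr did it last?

Permian, 46.998 million years

Start − end for each: Jurassic 201.4 − 145 = 56.4; Ordovician 485.4 − 443.8 = 41.6; Rhyacian 2300 − 2050 = 250; Ediacaran 635 − 538.8 = 96.2; Permian 298.9 − 251.902 = 46.998; Triassic 251.902 − 201.4 = 50.502; Quaternary 2.58 − 0 = 2.58; Cryogenian 720 − 635 = 85.
Ranking these from shortest: Quaternary < Ordovician < Permian < Triassic < Jurassic < Cryogenian < Ediacaran < Rhyacian.
Position 3 in that ranking is Permian, which lasted 46.998 Myr.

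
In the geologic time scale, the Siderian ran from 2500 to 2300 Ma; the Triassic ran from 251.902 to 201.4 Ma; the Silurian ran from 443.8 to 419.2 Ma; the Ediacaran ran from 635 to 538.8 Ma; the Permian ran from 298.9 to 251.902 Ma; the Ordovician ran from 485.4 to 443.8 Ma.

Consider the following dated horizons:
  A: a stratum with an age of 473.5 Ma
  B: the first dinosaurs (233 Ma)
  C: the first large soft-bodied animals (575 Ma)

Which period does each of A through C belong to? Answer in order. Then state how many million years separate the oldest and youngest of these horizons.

Match each age against the start–end ranges in the excerpt: A = 473.5 Ma → Ordovician (485.4–443.8); B = 233 Ma → Triassic (251.902–201.4); C = 575 Ma → Ediacaran (635–538.8).
The largest age is 575 Ma and the smallest is 233 Ma; their difference is 342 Myr.

A — Ordovician; B — Triassic; C — Ediacaran; span 342 million years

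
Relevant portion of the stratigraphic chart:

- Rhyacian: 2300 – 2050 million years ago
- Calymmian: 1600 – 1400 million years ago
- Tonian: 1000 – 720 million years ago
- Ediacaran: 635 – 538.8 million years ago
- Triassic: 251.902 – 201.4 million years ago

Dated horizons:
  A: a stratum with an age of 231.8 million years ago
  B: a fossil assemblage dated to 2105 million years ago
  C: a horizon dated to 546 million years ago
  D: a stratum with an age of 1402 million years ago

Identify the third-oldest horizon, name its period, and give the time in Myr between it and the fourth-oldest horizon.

C, in the Ediacaran; 314.2 million years to A

Sorted oldest-first by Ma: B (2105), D (1402), C (546), A (231.8).
The third oldest is C at 546 Ma, which lies in 635–538.8 Ma: the Ediacaran.
The fourth oldest is A at 231.8 Ma; separation = |546 − 231.8| = 314.2 Myr.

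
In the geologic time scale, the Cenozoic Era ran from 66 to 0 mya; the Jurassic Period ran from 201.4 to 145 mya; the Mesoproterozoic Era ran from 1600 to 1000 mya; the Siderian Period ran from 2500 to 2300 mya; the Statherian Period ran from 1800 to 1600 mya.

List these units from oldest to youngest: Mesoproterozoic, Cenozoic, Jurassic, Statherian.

Sorting by start age (descending Ma, since larger Ma = older): Statherian start 1800, Mesoproterozoic start 1600, Jurassic start 201.4, Cenozoic start 66.

Statherian, then Mesoproterozoic, then Jurassic, then Cenozoic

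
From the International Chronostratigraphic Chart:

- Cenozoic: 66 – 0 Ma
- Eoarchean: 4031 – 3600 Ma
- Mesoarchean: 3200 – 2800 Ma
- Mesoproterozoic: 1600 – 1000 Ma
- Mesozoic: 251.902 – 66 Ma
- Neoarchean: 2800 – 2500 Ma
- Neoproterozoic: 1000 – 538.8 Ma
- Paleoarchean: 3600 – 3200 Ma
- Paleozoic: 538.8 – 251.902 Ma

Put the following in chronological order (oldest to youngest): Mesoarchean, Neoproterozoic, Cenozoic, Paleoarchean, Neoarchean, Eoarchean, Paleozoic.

The oldest of these is Eoarchean (starts 4031 Ma) and the youngest is Cenozoic (ends 0 Ma).
In between, by decreasing start age: Paleoarchean (3600), Mesoarchean (3200), Neoarchean (2800), Neoproterozoic (1000), Paleozoic (538.8).

Eoarchean, Paleoarchean, Mesoarchean, Neoarchean, Neoproterozoic, Paleozoic, Cenozoic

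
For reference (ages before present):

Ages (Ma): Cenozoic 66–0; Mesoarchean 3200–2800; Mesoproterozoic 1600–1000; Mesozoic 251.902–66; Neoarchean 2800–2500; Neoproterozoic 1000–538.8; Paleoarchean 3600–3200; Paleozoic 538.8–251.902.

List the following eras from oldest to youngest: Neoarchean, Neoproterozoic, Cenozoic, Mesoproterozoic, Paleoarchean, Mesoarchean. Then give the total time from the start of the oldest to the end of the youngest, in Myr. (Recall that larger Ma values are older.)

Start ages (Ma): Paleoarchean 3600, Mesoarchean 3200, Neoarchean 2800, Mesoproterozoic 1600, Neoproterozoic 1000, Cenozoic 66.
Ordered oldest to youngest: Paleoarchean, Mesoarchean, Neoarchean, Mesoproterozoic, Neoproterozoic, Cenozoic.
Span = 3600 − 0 = 3600 Myr.

Paleoarchean, Mesoarchean, Neoarchean, Mesoproterozoic, Neoproterozoic, Cenozoic; total span 3600 Myr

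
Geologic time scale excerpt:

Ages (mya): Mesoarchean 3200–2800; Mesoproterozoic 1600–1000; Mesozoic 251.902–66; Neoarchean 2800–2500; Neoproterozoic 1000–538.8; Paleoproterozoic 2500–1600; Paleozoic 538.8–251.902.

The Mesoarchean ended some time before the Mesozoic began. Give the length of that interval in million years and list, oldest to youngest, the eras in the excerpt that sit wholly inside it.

2548.098 million years; Neoarchean, Paleoproterozoic, Mesoproterozoic, Neoproterozoic, Paleozoic

The Mesoarchean closes at 2800 Ma and the Mesozoic opens at 251.902 Ma, so the interval is 2800 − 251.902 = 2548.098 Myr.
An era fits inside if it starts at or after 2800 Ma and ends at or before 251.902 Ma; oldest first that gives Neoarchean, Paleoproterozoic, Mesoproterozoic, Neoproterozoic, Paleozoic.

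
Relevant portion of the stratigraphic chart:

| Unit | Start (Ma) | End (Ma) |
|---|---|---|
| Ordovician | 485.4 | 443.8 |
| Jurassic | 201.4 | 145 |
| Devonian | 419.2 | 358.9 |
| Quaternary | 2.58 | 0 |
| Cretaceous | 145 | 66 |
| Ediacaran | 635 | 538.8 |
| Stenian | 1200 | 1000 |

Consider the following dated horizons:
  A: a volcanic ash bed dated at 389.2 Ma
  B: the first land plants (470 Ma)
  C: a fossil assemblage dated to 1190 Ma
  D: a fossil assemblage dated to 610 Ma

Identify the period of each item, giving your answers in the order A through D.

Match each age against the start–end ranges in the excerpt: A = 389.2 Ma → Devonian (419.2–358.9); B = 470 Ma → Ordovician (485.4–443.8); C = 1190 Ma → Stenian (1200–1000); D = 610 Ma → Ediacaran (635–538.8).

A — Devonian; B — Ordovician; C — Stenian; D — Ediacaran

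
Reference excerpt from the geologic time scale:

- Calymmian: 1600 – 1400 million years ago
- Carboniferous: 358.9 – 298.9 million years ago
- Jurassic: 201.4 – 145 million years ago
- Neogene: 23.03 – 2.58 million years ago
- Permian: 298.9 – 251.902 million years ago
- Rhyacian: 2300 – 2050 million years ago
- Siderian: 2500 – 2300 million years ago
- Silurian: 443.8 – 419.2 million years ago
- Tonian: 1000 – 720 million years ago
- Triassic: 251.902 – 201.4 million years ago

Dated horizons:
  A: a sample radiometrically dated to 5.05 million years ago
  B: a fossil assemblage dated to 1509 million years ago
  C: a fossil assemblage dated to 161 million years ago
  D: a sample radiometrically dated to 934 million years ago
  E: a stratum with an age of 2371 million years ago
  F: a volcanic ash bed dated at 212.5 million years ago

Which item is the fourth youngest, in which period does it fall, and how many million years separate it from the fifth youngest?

Smaller Ma means younger, so youngest first: A 5.05 < C 161 < F 212.5 < D 934 < B 1509 < E 2371.
Counting 4 along gives D (934 Ma); the excerpt puts that inside the Tonian, 1000–720 Ma.
Next in line is B (1509 Ma), and 1509 − 934 = 575 Myr.

D, in the Tonian; 575 million years to B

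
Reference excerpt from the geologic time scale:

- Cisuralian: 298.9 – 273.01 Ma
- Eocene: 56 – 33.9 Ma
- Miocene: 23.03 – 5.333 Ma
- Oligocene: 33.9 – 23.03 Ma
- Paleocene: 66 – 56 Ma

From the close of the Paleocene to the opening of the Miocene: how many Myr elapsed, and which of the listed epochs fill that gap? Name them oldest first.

End of Paleocene = 56 Ma; start of Miocene = 23.03 Ma.
Gap = 56 − 23.03 = 32.97 Myr.
Epochs wholly inside 56–23.03 Ma: Eocene (56–33.9), Oligocene (33.9–23.03).

32.97 million years; Eocene, Oligocene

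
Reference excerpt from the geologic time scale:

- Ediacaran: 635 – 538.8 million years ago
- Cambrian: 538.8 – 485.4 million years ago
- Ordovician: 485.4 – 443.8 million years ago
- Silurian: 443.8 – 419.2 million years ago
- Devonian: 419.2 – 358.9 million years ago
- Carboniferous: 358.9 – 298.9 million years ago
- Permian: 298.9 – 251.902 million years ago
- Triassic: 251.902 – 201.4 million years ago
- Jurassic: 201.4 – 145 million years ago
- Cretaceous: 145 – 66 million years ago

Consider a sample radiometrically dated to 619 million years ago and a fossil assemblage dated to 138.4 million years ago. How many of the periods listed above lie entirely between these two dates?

8

619 Ma sits inside the Ediacaran (635–538.8) and 138.4 Ma inside the Cretaceous (145–66); neither of those is wholly between the two dates.
The listed periods lying completely between them are Cambrian, Ordovician, Silurian, Devonian, Carboniferous, Permian, Triassic, Jurassic — 8 in all.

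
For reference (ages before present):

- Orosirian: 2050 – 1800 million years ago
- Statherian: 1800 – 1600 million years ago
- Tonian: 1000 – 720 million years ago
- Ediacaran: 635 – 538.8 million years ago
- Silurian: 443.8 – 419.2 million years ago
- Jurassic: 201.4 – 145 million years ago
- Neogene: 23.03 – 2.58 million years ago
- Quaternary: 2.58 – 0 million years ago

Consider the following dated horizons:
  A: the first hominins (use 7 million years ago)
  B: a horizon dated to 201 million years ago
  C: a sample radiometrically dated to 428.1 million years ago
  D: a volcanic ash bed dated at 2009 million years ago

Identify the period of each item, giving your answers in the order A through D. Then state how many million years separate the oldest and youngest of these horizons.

A — Neogene; B — Jurassic; C — Silurian; D — Orosirian; span 2002 million years

Match each age against the start–end ranges in the excerpt: A = 7 Ma → Neogene (23.03–2.58); B = 201 Ma → Jurassic (201.4–145); C = 428.1 Ma → Silurian (443.8–419.2); D = 2009 Ma → Orosirian (2050–1800).
The largest age is 2009 Ma and the smallest is 7 Ma; their difference is 2002 Myr.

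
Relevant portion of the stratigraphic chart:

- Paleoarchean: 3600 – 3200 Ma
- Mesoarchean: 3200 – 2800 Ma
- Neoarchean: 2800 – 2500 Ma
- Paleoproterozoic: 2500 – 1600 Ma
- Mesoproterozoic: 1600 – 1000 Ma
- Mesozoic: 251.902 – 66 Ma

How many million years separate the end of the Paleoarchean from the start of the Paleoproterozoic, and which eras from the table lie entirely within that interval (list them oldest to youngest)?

700 million years; Mesoarchean, Neoarchean

End of Paleoarchean = 3200 Ma; start of Paleoproterozoic = 2500 Ma.
Gap = 3200 − 2500 = 700 Myr.
Eras wholly inside 3200–2500 Ma: Mesoarchean (3200–2800), Neoarchean (2800–2500).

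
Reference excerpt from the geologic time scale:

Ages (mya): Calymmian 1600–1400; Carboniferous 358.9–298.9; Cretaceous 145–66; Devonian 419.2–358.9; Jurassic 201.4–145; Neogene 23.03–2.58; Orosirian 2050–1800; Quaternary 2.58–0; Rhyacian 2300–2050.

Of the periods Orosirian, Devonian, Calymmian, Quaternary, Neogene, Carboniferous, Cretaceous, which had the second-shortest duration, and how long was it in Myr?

Durations: Orosirian 250; Devonian 60.3; Calymmian 200; Quaternary 2.58; Neogene 20.45; Carboniferous 60; Cretaceous 79 Myr.
Sorted shortest-first: Quaternary (2.58), Neogene (20.45), Carboniferous (60), Devonian (60.3), Cretaceous (79), Calymmian (200), Orosirian (250).
The second shortest is Neogene at 20.45 Myr.

Neogene, 20.45 million years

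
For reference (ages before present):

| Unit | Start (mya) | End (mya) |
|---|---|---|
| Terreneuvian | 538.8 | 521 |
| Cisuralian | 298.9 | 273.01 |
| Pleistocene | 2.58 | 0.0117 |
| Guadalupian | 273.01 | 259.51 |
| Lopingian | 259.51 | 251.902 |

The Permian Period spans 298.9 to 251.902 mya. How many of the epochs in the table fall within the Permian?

Epochs inside 298.9–251.902 Ma: Cisuralian, Guadalupian, Lopingian — 3 in total.

3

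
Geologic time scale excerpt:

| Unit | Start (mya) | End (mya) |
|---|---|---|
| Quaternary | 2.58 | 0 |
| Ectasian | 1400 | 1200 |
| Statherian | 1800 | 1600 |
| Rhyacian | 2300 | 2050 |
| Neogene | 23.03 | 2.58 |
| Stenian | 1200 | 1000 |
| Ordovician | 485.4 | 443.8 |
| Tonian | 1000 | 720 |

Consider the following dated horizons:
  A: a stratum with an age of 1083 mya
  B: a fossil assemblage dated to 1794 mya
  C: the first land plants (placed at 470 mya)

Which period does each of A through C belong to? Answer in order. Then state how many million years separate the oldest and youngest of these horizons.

A: 1083 Ma lies in 1200–1000 Ma, so Stenian.
B: 1794 Ma lies in 1800–1600 Ma, so Statherian.
C: 470 Ma lies in 485.4–443.8 Ma, so Ordovician.
Oldest = 1794 Ma, youngest = 470 Ma → span 1324 Myr.

A — Stenian; B — Statherian; C — Ordovician; span 1324 million years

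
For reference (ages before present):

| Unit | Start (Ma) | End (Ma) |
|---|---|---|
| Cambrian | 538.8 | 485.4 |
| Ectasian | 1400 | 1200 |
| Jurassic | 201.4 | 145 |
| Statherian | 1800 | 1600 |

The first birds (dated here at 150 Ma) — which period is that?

150 Ma lies between 201.4 and 145 Ma, so it falls in the Jurassic.

Jurassic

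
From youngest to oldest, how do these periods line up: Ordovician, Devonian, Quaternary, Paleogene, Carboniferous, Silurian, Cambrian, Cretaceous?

Quaternary, Paleogene, Cretaceous, Carboniferous, Devonian, Silurian, Ordovician, Cambrian

Group by era (each group listed oldest first) — Paleozoic: Cambrian, Ordovician, Silurian, Devonian, Carboniferous; Mesozoic: Cretaceous; Cenozoic: Paleogene, Quaternary. The eras run Paleozoic → Mesozoic → Cenozoic. Concatenating the groups in that era order and then reversing gives youngest to oldest.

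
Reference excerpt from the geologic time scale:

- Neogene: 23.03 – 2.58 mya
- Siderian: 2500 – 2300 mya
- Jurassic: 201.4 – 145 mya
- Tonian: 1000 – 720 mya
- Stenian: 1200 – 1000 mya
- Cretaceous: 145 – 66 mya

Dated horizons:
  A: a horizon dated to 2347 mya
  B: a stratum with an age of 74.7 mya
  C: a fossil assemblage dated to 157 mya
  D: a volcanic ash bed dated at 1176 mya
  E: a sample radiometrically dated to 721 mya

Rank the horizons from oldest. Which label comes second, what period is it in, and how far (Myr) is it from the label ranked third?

Sorted oldest-first by Ma: A (2347), D (1176), E (721), C (157), B (74.7).
The second oldest is D at 1176 Ma, which lies in 1200–1000 Ma: the Stenian.
The third oldest is E at 721 Ma; separation = |1176 − 721| = 455 Myr.

D, in the Stenian; 455 million years to E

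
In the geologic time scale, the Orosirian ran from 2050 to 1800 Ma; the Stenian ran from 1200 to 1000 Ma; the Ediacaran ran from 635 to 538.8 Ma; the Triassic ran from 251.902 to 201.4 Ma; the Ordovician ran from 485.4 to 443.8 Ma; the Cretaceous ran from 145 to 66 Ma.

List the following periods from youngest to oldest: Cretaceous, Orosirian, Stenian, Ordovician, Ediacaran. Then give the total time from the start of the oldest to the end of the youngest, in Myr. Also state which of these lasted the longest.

Cretaceous → Ordovician → Ediacaran → Stenian → Orosirian; total span 1984 Myr; longest is Orosirian

Start ages (Ma): Orosirian 2050, Stenian 1200, Ediacaran 635, Ordovician 485.4, Cretaceous 145.
Ordered youngest to oldest: Cretaceous, Ordovician, Ediacaran, Stenian, Orosirian.
Span = 2050 − 66 = 1984 Myr.
Durations: Ordovician 41.6, Stenian 200, Orosirian 250, Ediacaran 96.2, Cretaceous 79 → longest is Orosirian (250 Myr).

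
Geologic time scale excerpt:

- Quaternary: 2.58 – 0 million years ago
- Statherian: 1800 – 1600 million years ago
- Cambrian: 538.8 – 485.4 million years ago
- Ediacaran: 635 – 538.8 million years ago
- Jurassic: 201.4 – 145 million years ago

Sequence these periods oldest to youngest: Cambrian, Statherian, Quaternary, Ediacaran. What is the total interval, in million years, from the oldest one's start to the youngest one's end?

Statherian → Ediacaran → Cambrian → Quaternary; total span 1800 Myr

Start ages (Ma): Statherian 1800, Ediacaran 635, Cambrian 538.8, Quaternary 2.58.
Ordered oldest to youngest: Statherian, Ediacaran, Cambrian, Quaternary.
Span = 1800 − 0 = 1800 Myr.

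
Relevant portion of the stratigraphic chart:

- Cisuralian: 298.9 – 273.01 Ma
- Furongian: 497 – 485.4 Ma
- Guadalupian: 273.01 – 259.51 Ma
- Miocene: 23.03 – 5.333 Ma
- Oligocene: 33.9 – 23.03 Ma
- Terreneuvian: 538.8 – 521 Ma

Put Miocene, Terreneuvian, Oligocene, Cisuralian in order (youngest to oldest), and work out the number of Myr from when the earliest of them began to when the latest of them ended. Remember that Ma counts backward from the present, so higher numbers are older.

Miocene → Oligocene → Cisuralian → Terreneuvian; total span 533.467 Myr

From the excerpt: Miocene 23.03–5.333; Terreneuvian 538.8–521; Oligocene 33.9–23.03; Cisuralian 298.9–273.01 (Ma).
Larger Ma is earlier, so the oldest is Terreneuvian and the youngest is Miocene; youngest to oldest: Miocene, Oligocene, Cisuralian, Terreneuvian.
Oldest start 538.8 minus youngest end 5.333 gives 533.467 Myr overall.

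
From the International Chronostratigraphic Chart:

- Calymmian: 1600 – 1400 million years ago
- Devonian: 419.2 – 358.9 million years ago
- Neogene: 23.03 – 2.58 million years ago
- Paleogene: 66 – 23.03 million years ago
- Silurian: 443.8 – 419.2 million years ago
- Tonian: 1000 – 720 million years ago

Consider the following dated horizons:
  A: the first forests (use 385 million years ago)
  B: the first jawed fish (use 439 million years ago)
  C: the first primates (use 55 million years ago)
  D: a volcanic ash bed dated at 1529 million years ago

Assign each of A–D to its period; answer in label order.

A — Devonian; B — Silurian; C — Paleogene; D — Calymmian

A: 385 Ma lies in 419.2–358.9 Ma, so Devonian.
B: 439 Ma lies in 443.8–419.2 Ma, so Silurian.
C: 55 Ma lies in 66–23.03 Ma, so Paleogene.
D: 1529 Ma lies in 1600–1400 Ma, so Calymmian.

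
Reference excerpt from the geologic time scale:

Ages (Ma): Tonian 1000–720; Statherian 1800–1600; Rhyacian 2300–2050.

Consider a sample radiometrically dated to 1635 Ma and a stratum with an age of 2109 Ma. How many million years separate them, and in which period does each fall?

474 million years apart; the first in the Statherian, the second in the Rhyacian

Elapsed time: 2109 − 1635 = 474 Myr.
1635 Ma lies within 1800–1600 Ma: Statherian.
2109 Ma lies within 2300–2050 Ma: Rhyacian.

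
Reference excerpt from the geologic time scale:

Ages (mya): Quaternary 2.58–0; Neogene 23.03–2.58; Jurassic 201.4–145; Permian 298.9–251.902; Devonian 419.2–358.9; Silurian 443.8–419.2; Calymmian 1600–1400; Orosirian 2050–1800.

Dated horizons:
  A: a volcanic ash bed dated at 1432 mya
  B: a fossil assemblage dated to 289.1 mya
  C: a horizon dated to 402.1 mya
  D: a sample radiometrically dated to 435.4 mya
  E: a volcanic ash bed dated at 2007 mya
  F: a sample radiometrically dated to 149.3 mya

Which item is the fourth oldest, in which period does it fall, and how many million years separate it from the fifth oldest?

C, in the Devonian; 113 million years to B

Larger Ma means older, so oldest first: E 2007 > A 1432 > D 435.4 > C 402.1 > B 289.1 > F 149.3.
Counting 4 along gives C (402.1 Ma); the excerpt puts that inside the Devonian, 419.2–358.9 Ma.
Next in line is B (289.1 Ma), and 402.1 − 289.1 = 113 Myr.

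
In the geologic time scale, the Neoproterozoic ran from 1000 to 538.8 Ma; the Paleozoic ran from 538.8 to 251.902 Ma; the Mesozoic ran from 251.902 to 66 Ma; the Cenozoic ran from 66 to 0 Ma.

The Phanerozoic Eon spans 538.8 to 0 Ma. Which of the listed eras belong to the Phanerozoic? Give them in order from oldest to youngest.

Eras with both bounds inside 538.8–0 Ma: Paleozoic (538.8–251.902), Mesozoic (251.902–66), Cenozoic (66–0).

Paleozoic, Mesozoic, Cenozoic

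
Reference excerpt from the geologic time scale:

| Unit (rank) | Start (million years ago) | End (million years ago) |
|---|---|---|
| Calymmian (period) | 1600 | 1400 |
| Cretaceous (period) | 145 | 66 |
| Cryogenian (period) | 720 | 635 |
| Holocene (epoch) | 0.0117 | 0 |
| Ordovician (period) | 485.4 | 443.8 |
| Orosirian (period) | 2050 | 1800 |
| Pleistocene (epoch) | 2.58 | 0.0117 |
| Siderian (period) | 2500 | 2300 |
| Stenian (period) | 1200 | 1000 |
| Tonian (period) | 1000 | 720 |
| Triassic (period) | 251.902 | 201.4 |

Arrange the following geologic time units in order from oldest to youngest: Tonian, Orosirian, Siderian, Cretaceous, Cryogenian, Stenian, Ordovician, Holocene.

Sorting by start age (descending Ma, since larger Ma = older): Siderian began 2500, Orosirian began 2050, Stenian began 1200, Tonian began 1000, Cryogenian began 720, Ordovician began 485.4, Cretaceous began 145, Holocene began 0.0117.

Siderian, Orosirian, Stenian, Tonian, Cryogenian, Ordovician, Cretaceous, Holocene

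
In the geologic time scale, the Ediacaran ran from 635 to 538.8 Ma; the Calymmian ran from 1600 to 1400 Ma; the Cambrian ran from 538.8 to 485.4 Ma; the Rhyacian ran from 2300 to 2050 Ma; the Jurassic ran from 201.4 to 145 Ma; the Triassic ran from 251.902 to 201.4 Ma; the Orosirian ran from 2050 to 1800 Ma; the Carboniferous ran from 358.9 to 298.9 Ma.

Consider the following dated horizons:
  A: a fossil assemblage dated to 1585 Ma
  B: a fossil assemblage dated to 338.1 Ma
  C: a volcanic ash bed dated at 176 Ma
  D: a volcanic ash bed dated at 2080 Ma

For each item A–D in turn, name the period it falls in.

A: 1585 Ma lies in 1600–1400 Ma, so Calymmian.
B: 338.1 Ma lies in 358.9–298.9 Ma, so Carboniferous.
C: 176 Ma lies in 201.4–145 Ma, so Jurassic.
D: 2080 Ma lies in 2300–2050 Ma, so Rhyacian.

A — Calymmian; B — Carboniferous; C — Jurassic; D — Rhyacian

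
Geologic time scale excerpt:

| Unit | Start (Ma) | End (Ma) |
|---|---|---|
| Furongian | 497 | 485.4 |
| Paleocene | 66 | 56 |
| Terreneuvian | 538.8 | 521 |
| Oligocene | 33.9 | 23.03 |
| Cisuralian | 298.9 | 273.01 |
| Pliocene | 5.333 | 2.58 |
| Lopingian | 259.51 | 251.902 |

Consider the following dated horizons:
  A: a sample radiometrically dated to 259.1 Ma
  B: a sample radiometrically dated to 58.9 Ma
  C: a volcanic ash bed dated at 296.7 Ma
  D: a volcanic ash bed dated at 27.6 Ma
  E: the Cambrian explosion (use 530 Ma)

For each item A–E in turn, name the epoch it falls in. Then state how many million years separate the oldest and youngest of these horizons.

Match each age against the start–end ranges in the excerpt: A = 259.1 Ma → Lopingian (259.51–251.902); B = 58.9 Ma → Paleocene (66–56); C = 296.7 Ma → Cisuralian (298.9–273.01); D = 27.6 Ma → Oligocene (33.9–23.03); E = 530 Ma → Terreneuvian (538.8–521).
The largest age is 530 Ma and the smallest is 27.6 Ma; their difference is 502.4 Myr.

A — Lopingian; B — Paleocene; C — Cisuralian; D — Oligocene; E — Terreneuvian; span 502.4 million years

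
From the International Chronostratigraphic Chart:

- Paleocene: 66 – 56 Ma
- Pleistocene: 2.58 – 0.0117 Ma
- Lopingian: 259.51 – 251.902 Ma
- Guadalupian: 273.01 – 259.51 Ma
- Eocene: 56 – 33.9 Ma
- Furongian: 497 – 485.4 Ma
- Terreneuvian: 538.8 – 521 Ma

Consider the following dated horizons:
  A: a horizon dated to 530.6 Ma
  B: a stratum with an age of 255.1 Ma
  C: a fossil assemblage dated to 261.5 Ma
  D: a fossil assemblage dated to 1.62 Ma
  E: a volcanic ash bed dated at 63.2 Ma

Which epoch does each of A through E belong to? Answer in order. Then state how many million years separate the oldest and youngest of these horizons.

Match each age against the start–end ranges in the excerpt: A = 530.6 Ma → Terreneuvian (538.8–521); B = 255.1 Ma → Lopingian (259.51–251.902); C = 261.5 Ma → Guadalupian (273.01–259.51); D = 1.62 Ma → Pleistocene (2.58–0.0117); E = 63.2 Ma → Paleocene (66–56).
The largest age is 530.6 Ma and the smallest is 1.62 Ma; their difference is 528.98 Myr.

A — Terreneuvian; B — Lopingian; C — Guadalupian; D — Pleistocene; E — Paleocene; span 528.98 million years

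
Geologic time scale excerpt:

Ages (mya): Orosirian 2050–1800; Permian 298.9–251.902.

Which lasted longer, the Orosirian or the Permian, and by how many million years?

Orosirian: 2050 − 1800 = 250 Myr.
Permian: 298.9 − 251.902 = 46.998 Myr.
Difference: 250 − 46.998 = 203.002 Myr, so the Orosirian was longer.

Orosirian, by 203.002 million years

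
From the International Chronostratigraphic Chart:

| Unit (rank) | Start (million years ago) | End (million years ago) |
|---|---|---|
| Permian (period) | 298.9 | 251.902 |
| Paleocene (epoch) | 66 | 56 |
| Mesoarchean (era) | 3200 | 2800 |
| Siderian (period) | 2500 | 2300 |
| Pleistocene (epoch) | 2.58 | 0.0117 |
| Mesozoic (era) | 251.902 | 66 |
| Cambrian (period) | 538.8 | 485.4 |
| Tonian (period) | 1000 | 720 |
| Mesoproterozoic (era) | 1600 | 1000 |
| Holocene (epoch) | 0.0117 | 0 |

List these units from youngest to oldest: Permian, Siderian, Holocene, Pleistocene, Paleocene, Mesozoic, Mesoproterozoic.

Holocene, then Pleistocene, then Paleocene, then Mesozoic, then Permian, then Mesoproterozoic, then Siderian

Sorting by start age (ascending Ma, since larger Ma = older): Holocene began 0.0117, Pleistocene began 2.58, Paleocene began 66, Mesozoic began 251.902, Permian began 298.9, Mesoproterozoic began 1600, Siderian began 2500.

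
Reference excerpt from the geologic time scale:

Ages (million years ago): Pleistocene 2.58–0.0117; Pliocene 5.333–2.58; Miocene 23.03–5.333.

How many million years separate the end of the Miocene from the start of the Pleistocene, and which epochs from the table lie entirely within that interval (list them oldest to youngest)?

End of Miocene = 5.333 Ma; start of Pleistocene = 2.58 Ma.
Gap = 5.333 − 2.58 = 2.753 Myr.
Epochs wholly inside 5.333–2.58 Ma: Pliocene (5.333–2.58).

2.753 million years; Pliocene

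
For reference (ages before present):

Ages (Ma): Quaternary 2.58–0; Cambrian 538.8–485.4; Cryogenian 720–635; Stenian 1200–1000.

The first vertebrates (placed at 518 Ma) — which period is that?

518 Ma lies between 538.8 and 485.4 Ma, so it falls in the Cambrian.

Cambrian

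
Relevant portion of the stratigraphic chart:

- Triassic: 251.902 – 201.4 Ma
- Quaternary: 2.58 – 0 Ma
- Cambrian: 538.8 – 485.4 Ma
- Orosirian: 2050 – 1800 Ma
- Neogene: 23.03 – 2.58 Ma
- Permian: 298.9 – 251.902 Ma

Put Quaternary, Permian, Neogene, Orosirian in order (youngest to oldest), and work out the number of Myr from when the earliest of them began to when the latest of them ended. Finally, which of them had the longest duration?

Quaternary, Neogene, Permian, Orosirian; total span 2050 Myr; longest is Orosirian

From the excerpt: Quaternary 2.58–0; Permian 298.9–251.902; Neogene 23.03–2.58; Orosirian 2050–1800 (Ma).
Larger Ma is earlier, so the oldest is Orosirian and the youngest is Quaternary; youngest to oldest: Quaternary, Neogene, Permian, Orosirian.
Oldest start 2050 minus youngest end 0 gives 2050 Myr overall.
Individual lengths (start − end): Permian 46.998; Orosirian 250; Neogene 20.45; Quaternary 2.58. The largest is Orosirian at 250 Myr.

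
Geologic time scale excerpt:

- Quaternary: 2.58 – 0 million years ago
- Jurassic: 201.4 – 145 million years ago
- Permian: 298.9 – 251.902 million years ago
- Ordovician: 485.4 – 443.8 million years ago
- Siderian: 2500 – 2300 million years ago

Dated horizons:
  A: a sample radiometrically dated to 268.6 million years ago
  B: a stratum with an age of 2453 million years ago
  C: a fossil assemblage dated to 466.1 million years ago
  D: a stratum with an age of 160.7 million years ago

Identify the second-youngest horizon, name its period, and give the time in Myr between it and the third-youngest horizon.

Smaller Ma means younger, so youngest first: D 160.7 < A 268.6 < C 466.1 < B 2453.
Counting 2 along gives A (268.6 Ma); the excerpt puts that inside the Permian, 298.9–251.902 Ma.
Next in line is C (466.1 Ma), and 466.1 − 268.6 = 197.5 Myr.

A, in the Permian; 197.5 million years to C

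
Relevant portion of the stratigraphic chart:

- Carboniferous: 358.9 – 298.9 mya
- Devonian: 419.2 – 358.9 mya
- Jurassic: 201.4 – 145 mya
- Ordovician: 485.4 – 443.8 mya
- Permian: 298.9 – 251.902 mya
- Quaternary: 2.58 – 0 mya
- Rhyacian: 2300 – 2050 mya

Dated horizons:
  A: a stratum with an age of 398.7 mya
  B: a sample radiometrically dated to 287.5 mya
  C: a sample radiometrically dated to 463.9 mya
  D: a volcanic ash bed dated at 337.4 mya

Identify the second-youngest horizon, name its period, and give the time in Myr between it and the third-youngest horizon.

D, in the Carboniferous; 61.3 million years to A

Sorted youngest-first by Ma: B (287.5), D (337.4), A (398.7), C (463.9).
The second youngest is D at 337.4 Ma, which lies in 358.9–298.9 Ma: the Carboniferous.
The third youngest is A at 398.7 Ma; separation = |337.4 − 398.7| = 61.3 Myr.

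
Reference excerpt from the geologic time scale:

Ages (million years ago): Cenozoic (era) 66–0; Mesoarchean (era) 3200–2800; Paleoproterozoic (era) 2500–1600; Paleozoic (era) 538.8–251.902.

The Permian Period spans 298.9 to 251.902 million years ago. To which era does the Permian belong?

Paleozoic

The Permian (298.9–251.902 Ma) lies entirely within 538.8–251.902 Ma, the Paleozoic Era.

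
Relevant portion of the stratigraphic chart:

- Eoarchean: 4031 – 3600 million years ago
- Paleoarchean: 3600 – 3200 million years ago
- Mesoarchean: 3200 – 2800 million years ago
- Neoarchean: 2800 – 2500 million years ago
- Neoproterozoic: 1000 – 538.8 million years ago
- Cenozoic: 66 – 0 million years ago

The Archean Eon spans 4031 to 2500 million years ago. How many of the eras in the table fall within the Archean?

Eras inside 4031–2500 Ma: Eoarchean, Paleoarchean, Mesoarchean, Neoarchean — 4 in total.

4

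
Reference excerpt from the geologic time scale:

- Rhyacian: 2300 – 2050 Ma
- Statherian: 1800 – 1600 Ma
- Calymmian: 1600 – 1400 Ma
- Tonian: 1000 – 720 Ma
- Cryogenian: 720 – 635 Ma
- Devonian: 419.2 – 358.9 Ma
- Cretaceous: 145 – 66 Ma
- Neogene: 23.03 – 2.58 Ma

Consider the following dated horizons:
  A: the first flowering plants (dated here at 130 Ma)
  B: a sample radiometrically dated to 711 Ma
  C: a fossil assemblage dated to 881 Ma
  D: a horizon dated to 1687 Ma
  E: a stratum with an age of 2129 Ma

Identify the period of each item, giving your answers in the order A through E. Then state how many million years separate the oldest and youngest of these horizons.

A — Cretaceous; B — Cryogenian; C — Tonian; D — Statherian; E — Rhyacian; span 1999 million years

Match each age against the start–end ranges in the excerpt: A = 130 Ma → Cretaceous (145–66); B = 711 Ma → Cryogenian (720–635); C = 881 Ma → Tonian (1000–720); D = 1687 Ma → Statherian (1800–1600); E = 2129 Ma → Rhyacian (2300–2050).
The largest age is 2129 Ma and the smallest is 130 Ma; their difference is 1999 Myr.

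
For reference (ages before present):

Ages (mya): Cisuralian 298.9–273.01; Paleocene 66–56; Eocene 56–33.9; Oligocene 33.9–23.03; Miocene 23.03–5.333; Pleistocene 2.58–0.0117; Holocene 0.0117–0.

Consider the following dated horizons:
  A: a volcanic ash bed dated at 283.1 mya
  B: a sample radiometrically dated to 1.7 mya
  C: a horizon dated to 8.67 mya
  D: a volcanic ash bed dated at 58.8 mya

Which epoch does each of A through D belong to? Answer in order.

A: 283.1 Ma lies in 298.9–273.01 Ma, so Cisuralian.
B: 1.7 Ma lies in 2.58–0.0117 Ma, so Pleistocene.
C: 8.67 Ma lies in 23.03–5.333 Ma, so Miocene.
D: 58.8 Ma lies in 66–56 Ma, so Paleocene.

A — Cisuralian; B — Pleistocene; C — Miocene; D — Paleocene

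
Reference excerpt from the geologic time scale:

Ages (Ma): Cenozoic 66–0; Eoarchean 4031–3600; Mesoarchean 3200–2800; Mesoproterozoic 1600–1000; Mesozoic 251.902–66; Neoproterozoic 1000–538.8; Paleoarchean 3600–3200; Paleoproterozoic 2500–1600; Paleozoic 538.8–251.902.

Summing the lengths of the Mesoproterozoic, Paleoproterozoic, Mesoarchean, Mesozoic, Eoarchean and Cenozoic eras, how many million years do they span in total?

Duration is start − end for each: (1600 − 1000) + (2500 − 1600) + (3200 − 2800) + (251.902 − 66) + (4031 − 3600) + (66 − 0).
That is 600 + 900 + 400 + 185.902 + 431 + 66, which totals 2582.902 million years.

2582.902 million years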